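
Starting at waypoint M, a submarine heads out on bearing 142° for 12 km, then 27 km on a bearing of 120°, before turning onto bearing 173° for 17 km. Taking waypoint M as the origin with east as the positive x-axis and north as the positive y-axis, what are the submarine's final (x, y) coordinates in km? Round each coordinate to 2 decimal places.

(32.84, -39.83)

Leg 1 (142°, 12 km): east 12 sin 142° = 7.39, north 12 cos 142° = -9.46
Leg 2 (120°, 27 km): east 27 sin 120° = 23.38, north 27 cos 120° = -13.50
Leg 3 (173°, 17 km): east 17 sin 173° = 2.07, north 17 cos 173° = -16.87
Summing: 32.84 km east, -39.83 km north → (32.84, -39.83).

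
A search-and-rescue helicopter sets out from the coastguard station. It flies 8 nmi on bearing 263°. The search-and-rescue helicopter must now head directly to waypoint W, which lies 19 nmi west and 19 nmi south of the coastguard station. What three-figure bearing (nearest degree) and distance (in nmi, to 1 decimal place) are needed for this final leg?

Leg 1 (263°, 8 nmi): east 8 sin 263° = -7.94, north 8 cos 263° = -0.97
Current position: (-7.94, -0.97). Target: (-19, -19). Remaining: Δeast = -11.06, Δnorth = -18.03.
Bearing = atan2(-11.06, -18.03) mod 360° = 211.53°; distance = √((-11.06)² + (-18.03)²) = 21.148 nmi.

212°, 21.1 nmi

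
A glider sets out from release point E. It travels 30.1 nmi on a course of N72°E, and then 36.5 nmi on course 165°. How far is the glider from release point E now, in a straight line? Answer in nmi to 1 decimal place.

Leg 1 (N72°E, 30.1 nmi): east 30.1 sin 72° = 28.63, north 30.1 cos 72° = 9.30
Leg 2 (165°, 36.5 nmi): east 36.5 sin 165° = 9.45, north 36.5 cos 165° = -35.26
Net: 38.07 east, -25.95 north. Distance = √((38.07)² + (-25.95)²) = 46.079 nmi.

46.1 nmi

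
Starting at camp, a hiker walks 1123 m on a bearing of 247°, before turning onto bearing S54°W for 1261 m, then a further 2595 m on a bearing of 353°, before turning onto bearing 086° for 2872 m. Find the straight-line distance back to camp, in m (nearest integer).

1671 m

Leg 1 (247°, 1123 m): east 1123 sin 247° = -1033.73, north 1123 cos 247° = -438.79
Leg 2 (S54°W, 1261 m): east 1261 sin 234° = -1020.17, north 1261 cos 234° = -741.20
Leg 3 (353°, 2595 m): east 2595 sin 353° = -316.25, north 2595 cos 353° = 2575.66
Leg 4 (086°, 2872 m): east 2872 sin 86° = 2865.00, north 2872 cos 86° = 200.34
Net: 494.86 east, 1596.01 north. Distance = √((494.86)² + (1596.01)²) = 1670.966 m.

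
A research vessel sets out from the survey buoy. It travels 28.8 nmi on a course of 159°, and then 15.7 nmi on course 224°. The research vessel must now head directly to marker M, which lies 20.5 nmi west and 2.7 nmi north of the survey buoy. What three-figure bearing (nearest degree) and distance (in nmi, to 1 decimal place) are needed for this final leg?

334°, 45.5 nmi

Leg 1 (159°, 28.8 nmi): east 28.8 sin 159° = 10.32, north 28.8 cos 159° = -26.89
Leg 2 (224°, 15.7 nmi): east 15.7 sin 224° = -10.91, north 15.7 cos 224° = -11.29
Current position: (-0.59, -38.18). Target: (-20.5, 2.7). Remaining: Δeast = -19.91, Δnorth = 40.88.
Bearing = atan2(-19.91, 40.88) mod 360° = 334.03°; distance = √((-19.91)² + (40.88)²) = 45.473 nmi.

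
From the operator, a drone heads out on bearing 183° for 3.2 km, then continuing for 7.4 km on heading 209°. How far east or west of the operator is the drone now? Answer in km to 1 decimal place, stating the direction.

Leg 1 (183°, 3.2 km): east 3.2 sin 183° = -0.17, north 3.2 cos 183° = -3.20
Leg 2 (209°, 7.4 km): east 7.4 sin 209° = -3.59, north 7.4 cos 209° = -6.47
Net east component: -3.76 km.

3.8 km west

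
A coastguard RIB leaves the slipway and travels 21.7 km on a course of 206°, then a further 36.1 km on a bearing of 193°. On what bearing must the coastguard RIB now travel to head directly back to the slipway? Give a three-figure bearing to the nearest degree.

Leg 1 (206°, 21.7 km): east 21.7 sin 206° = -9.51, north 21.7 cos 206° = -19.50
Leg 2 (193°, 36.1 km): east 36.1 sin 193° = -8.12, north 36.1 cos 193° = -35.17
Net displacement: -17.63 east, -54.68 north. Direction back to start is (17.63, 54.68): bearing = atan2(17.63, 54.68) mod 360° = 17.87° ≈ 018°.

018°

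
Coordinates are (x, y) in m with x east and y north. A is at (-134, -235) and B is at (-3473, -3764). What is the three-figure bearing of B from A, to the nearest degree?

223°

Δeast = -3473 − -134 = -3339.00; Δnorth = -3764 − -235 = -3529.00.
Bearing = atan2(Δeast, Δnorth) mod 360° = 223.42° ≈ 223°.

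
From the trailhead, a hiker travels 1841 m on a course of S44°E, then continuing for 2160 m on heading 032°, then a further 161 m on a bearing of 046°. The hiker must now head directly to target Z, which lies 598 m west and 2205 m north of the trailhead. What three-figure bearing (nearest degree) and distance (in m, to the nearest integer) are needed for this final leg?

297°, 3515 m

Leg 1 (S44°E, 1841 m): east 1841 sin 136° = 1278.87, north 1841 cos 136° = -1324.30
Leg 2 (032°, 2160 m): east 2160 sin 32° = 1144.63, north 2160 cos 32° = 1831.78
Leg 3 (046°, 161 m): east 161 sin 46° = 115.81, north 161 cos 46° = 111.84
Current position: (2539.31, 619.32). Target: (-598, 2205). Remaining: Δeast = -3137.31, Δnorth = 1585.68.
Bearing = atan2(-3137.31, 1585.68) mod 360° = 296.81°; distance = √((-3137.31)² + (1585.68)²) = 3515.262 m.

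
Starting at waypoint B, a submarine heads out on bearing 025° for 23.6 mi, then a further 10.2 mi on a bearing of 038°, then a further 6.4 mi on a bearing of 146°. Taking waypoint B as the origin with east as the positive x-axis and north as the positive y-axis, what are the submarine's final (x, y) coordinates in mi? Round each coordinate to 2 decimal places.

Leg 1 (025°, 23.6 mi): east 23.6 sin 25° = 9.97, north 23.6 cos 25° = 21.39
Leg 2 (038°, 10.2 mi): east 10.2 sin 38° = 6.28, north 10.2 cos 38° = 8.04
Leg 3 (146°, 6.4 mi): east 6.4 sin 146° = 3.58, north 6.4 cos 146° = -5.31
Summing: 19.83 mi east, 24.12 mi north → (19.83, 24.12).

(19.83, 24.12)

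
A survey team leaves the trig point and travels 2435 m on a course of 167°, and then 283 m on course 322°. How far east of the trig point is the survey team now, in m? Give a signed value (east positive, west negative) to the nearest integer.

374 m

Leg 1 (167°, 2435 m): east 2435 sin 167° = 547.76, north 2435 cos 167° = -2372.59
Leg 2 (322°, 283 m): east 283 sin 322° = -174.23, north 283 cos 322° = 223.01
Net east component: 373.52 m.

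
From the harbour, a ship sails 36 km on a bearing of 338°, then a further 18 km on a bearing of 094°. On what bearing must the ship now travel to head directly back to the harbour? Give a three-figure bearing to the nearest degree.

Leg 1 (338°, 36 km): east 36 sin 338° = -13.49, north 36 cos 338° = 33.38
Leg 2 (094°, 18 km): east 18 sin 94° = 17.96, north 18 cos 94° = -1.26
Net displacement: 4.47 east, 32.12 north. Direction back to start is (-4.47, -32.12): bearing = atan2(-4.47, -32.12) mod 360° = 187.92° ≈ 188°.

188°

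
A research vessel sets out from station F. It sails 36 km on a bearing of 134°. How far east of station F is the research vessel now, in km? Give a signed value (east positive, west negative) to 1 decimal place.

Leg 1 (134°, 36 km): east 36 sin 134° = 25.90, north 36 cos 134° = -25.01
Net east component: 25.90 km.

25.9 km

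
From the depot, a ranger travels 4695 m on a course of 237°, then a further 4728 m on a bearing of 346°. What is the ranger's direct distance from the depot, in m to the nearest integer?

5472 m

Leg 1 (237°, 4695 m): east 4695 sin 237° = -3937.56, north 4695 cos 237° = -2557.08
Leg 2 (346°, 4728 m): east 4728 sin 346° = -1143.81, north 4728 cos 346° = 4587.56
Net: -5081.37 east, 2030.48 north. Distance = √((-5081.37)² + (2030.48)²) = 5472.030 m.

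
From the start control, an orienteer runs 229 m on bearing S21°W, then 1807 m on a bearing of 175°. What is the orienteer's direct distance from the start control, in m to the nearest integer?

Leg 1 (S21°W, 229 m): east 229 sin 201° = -82.07, north 229 cos 201° = -213.79
Leg 2 (175°, 1807 m): east 1807 sin 175° = 157.49, north 1807 cos 175° = -1800.12
Net: 75.42 east, -2013.91 north. Distance = √((75.42)² + (-2013.91)²) = 2015.326 m.

2015 m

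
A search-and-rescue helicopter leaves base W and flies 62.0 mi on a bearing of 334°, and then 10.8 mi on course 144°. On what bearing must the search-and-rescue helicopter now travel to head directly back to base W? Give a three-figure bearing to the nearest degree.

156°

Leg 1 (334°, 62.0 mi): east 62.0 sin 334° = -27.18, north 62.0 cos 334° = 55.73
Leg 2 (144°, 10.8 mi): east 10.8 sin 144° = 6.35, north 10.8 cos 144° = -8.74
Net displacement: -20.83 east, 46.99 north. Direction back to start is (20.83, -46.99): bearing = atan2(20.83, -46.99) mod 360° = 156.09° ≈ 156°.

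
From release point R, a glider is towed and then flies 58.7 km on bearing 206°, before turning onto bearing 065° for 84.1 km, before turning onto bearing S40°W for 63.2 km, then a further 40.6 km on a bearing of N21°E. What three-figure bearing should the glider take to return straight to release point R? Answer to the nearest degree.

Leg 1 (206°, 58.7 km): east 58.7 sin 206° = -25.73, north 58.7 cos 206° = -52.76
Leg 2 (065°, 84.1 km): east 84.1 sin 65° = 76.22, north 84.1 cos 65° = 35.54
Leg 3 (S40°W, 63.2 km): east 63.2 sin 220° = -40.62, north 63.2 cos 220° = -48.41
Leg 4 (N21°E, 40.6 km): east 40.6 sin 21° = 14.55, north 40.6 cos 21° = 37.90
Net displacement: 24.41 east, -27.73 north. Direction back to start is (-24.41, 27.73): bearing = atan2(-24.41, 27.73) mod 360° = 318.64° ≈ 319°.

319°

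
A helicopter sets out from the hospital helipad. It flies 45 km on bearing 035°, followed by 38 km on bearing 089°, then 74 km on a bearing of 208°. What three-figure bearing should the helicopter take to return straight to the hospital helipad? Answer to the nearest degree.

314°

Leg 1 (035°, 45 km): east 45 sin 35° = 25.81, north 45 cos 35° = 36.86
Leg 2 (089°, 38 km): east 38 sin 89° = 37.99, north 38 cos 89° = 0.66
Leg 3 (208°, 74 km): east 74 sin 208° = -34.74, north 74 cos 208° = -65.34
Net displacement: 29.06 east, -27.81 north. Direction back to start is (-29.06, 27.81): bearing = atan2(-29.06, 27.81) mod 360° = 313.74° ≈ 314°.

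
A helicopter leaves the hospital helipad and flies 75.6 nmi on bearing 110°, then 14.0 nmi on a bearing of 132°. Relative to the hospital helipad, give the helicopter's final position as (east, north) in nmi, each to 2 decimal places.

Leg 1 (110°, 75.6 nmi): east 75.6 sin 110° = 71.04, north 75.6 cos 110° = -25.86
Leg 2 (132°, 14.0 nmi): east 14.0 sin 132° = 10.40, north 14.0 cos 132° = -9.37
Summing: 81.44 nmi east, -35.22 nmi north → (81.44, -35.22).

(81.44, -35.22)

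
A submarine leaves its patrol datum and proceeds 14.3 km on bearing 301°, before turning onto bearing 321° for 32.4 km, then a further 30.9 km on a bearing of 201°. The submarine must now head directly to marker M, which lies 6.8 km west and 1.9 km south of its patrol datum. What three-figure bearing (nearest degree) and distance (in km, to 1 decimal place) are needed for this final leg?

Leg 1 (301°, 14.3 km): east 14.3 sin 301° = -12.26, north 14.3 cos 301° = 7.37
Leg 2 (321°, 32.4 km): east 32.4 sin 321° = -20.39, north 32.4 cos 321° = 25.18
Leg 3 (201°, 30.9 km): east 30.9 sin 201° = -11.07, north 30.9 cos 201° = -28.85
Current position: (-43.72, 3.70). Target: (-6.8, -1.9). Remaining: Δeast = 36.92, Δnorth = -5.60.
Bearing = atan2(36.92, -5.60) mod 360° = 98.62°; distance = √((36.92)² + (-5.60)²) = 37.343 km.

099°, 37.3 km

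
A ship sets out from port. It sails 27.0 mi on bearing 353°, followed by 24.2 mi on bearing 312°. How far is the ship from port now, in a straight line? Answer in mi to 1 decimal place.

Leg 1 (353°, 27.0 mi): east 27.0 sin 353° = -3.29, north 27.0 cos 353° = 26.80
Leg 2 (312°, 24.2 mi): east 24.2 sin 312° = -17.98, north 24.2 cos 312° = 16.19
Net: -21.27 east, 42.99 north. Distance = √((-21.27)² + (42.99)²) = 47.968 mi.

48.0 mi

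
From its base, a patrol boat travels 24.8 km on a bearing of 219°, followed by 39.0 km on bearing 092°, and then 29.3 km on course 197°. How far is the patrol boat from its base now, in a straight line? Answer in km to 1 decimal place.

50.9 km

Leg 1 (219°, 24.8 km): east 24.8 sin 219° = -15.61, north 24.8 cos 219° = -19.27
Leg 2 (092°, 39.0 km): east 39.0 sin 92° = 38.98, north 39.0 cos 92° = -1.36
Leg 3 (197°, 29.3 km): east 29.3 sin 197° = -8.57, north 29.3 cos 197° = -28.02
Net: 14.80 east, -48.65 north. Distance = √((14.80)² + (-48.65)²) = 50.856 km.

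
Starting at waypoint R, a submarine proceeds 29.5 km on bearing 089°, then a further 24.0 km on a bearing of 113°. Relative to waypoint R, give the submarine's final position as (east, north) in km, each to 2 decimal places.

Leg 1 (089°, 29.5 km): east 29.5 sin 89° = 29.50, north 29.5 cos 89° = 0.51
Leg 2 (113°, 24.0 km): east 24.0 sin 113° = 22.09, north 24.0 cos 113° = -9.38
Summing: 51.59 km east, -8.86 km north → (51.59, -8.86).

(51.59, -8.86)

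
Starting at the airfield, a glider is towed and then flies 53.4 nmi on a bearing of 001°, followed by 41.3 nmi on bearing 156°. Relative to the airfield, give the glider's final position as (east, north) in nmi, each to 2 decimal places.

(17.73, 15.66)

Leg 1 (001°, 53.4 nmi): east 53.4 sin 1° = 0.93, north 53.4 cos 1° = 53.39
Leg 2 (156°, 41.3 nmi): east 41.3 sin 156° = 16.80, north 41.3 cos 156° = -37.73
Summing: 17.73 nmi east, 15.66 nmi north → (17.73, 15.66).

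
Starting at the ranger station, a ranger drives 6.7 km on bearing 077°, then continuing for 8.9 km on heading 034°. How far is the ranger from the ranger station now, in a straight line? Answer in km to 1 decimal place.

14.5 km

Leg 1 (077°, 6.7 km): east 6.7 sin 77° = 6.53, north 6.7 cos 77° = 1.51
Leg 2 (034°, 8.9 km): east 8.9 sin 34° = 4.98, north 8.9 cos 34° = 7.38
Net: 11.51 east, 8.89 north. Distance = √((11.51)² + (8.89)²) = 14.537 km.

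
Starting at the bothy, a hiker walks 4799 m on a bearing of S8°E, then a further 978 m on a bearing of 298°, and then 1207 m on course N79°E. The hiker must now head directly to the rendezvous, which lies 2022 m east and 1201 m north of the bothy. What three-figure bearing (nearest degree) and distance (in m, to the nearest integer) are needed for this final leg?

011°, 5364 m

Leg 1 (S8°E, 4799 m): east 4799 sin 172° = 667.89, north 4799 cos 172° = -4752.30
Leg 2 (298°, 978 m): east 978 sin 298° = -863.52, north 978 cos 298° = 459.14
Leg 3 (N79°E, 1207 m): east 1207 sin 79° = 1184.82, north 1207 cos 79° = 230.31
Current position: (989.19, -4062.85). Target: (2022, 1201). Remaining: Δeast = 1032.81, Δnorth = 5263.85.
Bearing = atan2(1032.81, 5263.85) mod 360° = 11.10°; distance = √((1032.81)² + (5263.85)²) = 5364.212 m.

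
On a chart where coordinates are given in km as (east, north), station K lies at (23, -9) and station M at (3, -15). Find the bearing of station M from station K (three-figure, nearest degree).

253°

Δeast = 3 − 23 = -20.00; Δnorth = -15 − -9 = -6.00.
Bearing = atan2(Δeast, Δnorth) mod 360° = 253.30° ≈ 253°.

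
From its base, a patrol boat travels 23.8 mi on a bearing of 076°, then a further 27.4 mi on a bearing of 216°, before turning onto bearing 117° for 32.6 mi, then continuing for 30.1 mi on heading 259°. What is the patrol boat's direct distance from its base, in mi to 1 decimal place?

Leg 1 (076°, 23.8 mi): east 23.8 sin 76° = 23.09, north 23.8 cos 76° = 5.76
Leg 2 (216°, 27.4 mi): east 27.4 sin 216° = -16.11, north 27.4 cos 216° = -22.17
Leg 3 (117°, 32.6 mi): east 32.6 sin 117° = 29.05, north 32.6 cos 117° = -14.80
Leg 4 (259°, 30.1 mi): east 30.1 sin 259° = -29.55, north 30.1 cos 259° = -5.74
Net: 6.49 east, -36.95 north. Distance = √((6.49)² + (-36.95)²) = 37.518 mi.

37.5 mi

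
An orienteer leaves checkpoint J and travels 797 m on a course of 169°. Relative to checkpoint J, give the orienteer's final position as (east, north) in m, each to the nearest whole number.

Leg 1 (169°, 797 m): east 797 sin 169° = 152.07, north 797 cos 169° = -782.36
Summing: 152.07 m east, -782.36 m north → (152, -782).

(152, -782)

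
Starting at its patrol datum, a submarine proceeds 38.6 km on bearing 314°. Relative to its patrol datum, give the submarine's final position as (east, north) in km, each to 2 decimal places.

(-27.77, 26.81)

Leg 1 (314°, 38.6 km): east 38.6 sin 314° = -27.77, north 38.6 cos 314° = 26.81
Summing: -27.77 km east, 26.81 km north → (-27.77, 26.81).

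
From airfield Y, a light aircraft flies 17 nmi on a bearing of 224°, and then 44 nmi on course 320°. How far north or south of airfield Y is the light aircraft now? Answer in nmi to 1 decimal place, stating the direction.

21.5 nmi north

Leg 1 (224°, 17 nmi): east 17 sin 224° = -11.81, north 17 cos 224° = -12.23
Leg 2 (320°, 44 nmi): east 44 sin 320° = -28.28, north 44 cos 320° = 33.71
Net north component: 21.48 nmi.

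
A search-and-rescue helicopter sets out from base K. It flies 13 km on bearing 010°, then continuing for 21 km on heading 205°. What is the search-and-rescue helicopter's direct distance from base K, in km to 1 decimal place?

9.1 km

Leg 1 (010°, 13 km): east 13 sin 10° = 2.26, north 13 cos 10° = 12.80
Leg 2 (205°, 21 km): east 21 sin 205° = -8.87, north 21 cos 205° = -19.03
Net: -6.62 east, -6.23 north. Distance = √((-6.62)² + (-6.23)²) = 9.089 km.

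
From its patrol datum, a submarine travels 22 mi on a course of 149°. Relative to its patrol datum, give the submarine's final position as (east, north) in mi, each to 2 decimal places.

Leg 1 (149°, 22 mi): east 22 sin 149° = 11.33, north 22 cos 149° = -18.86
Summing: 11.33 mi east, -18.86 mi north → (11.33, -18.86).

(11.33, -18.86)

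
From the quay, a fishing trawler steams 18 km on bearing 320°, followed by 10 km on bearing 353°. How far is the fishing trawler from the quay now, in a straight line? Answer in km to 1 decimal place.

26.9 km

Leg 1 (320°, 18 km): east 18 sin 320° = -11.57, north 18 cos 320° = 13.79
Leg 2 (353°, 10 km): east 10 sin 353° = -1.22, north 10 cos 353° = 9.93
Net: -12.79 east, 23.71 north. Distance = √((-12.79)² + (23.71)²) = 26.943 km.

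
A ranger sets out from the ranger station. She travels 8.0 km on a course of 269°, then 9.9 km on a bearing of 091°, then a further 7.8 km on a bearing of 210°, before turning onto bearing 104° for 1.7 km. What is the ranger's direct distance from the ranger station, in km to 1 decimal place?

7.5 km

Leg 1 (269°, 8.0 km): east 8.0 sin 269° = -8.00, north 8.0 cos 269° = -0.14
Leg 2 (091°, 9.9 km): east 9.9 sin 91° = 9.90, north 9.9 cos 91° = -0.17
Leg 3 (210°, 7.8 km): east 7.8 sin 210° = -3.90, north 7.8 cos 210° = -6.75
Leg 4 (104°, 1.7 km): east 1.7 sin 104° = 1.65, north 1.7 cos 104° = -0.41
Net: -0.35 east, -7.48 north. Distance = √((-0.35)² + (-7.48)²) = 7.487 km.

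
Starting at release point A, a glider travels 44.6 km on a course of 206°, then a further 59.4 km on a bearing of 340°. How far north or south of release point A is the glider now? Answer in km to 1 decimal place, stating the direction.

15.7 km north

Leg 1 (206°, 44.6 km): east 44.6 sin 206° = -19.55, north 44.6 cos 206° = -40.09
Leg 2 (340°, 59.4 km): east 59.4 sin 340° = -20.32, north 59.4 cos 340° = 55.82
Net north component: 15.73 km.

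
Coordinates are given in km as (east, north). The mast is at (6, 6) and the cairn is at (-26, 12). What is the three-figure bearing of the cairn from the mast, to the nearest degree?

Δeast = -26 − 6 = -32.00; Δnorth = 12 − 6 = 6.00.
Bearing = atan2(Δeast, Δnorth) mod 360° = 280.62° ≈ 281°.

281°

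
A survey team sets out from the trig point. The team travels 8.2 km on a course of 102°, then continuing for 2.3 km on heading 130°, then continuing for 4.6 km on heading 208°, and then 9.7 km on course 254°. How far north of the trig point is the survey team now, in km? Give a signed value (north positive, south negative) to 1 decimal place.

Leg 1 (102°, 8.2 km): east 8.2 sin 102° = 8.02, north 8.2 cos 102° = -1.70
Leg 2 (130°, 2.3 km): east 2.3 sin 130° = 1.76, north 2.3 cos 130° = -1.48
Leg 3 (208°, 4.6 km): east 4.6 sin 208° = -2.16, north 4.6 cos 208° = -4.06
Leg 4 (254°, 9.7 km): east 9.7 sin 254° = -9.32, north 9.7 cos 254° = -2.67
Net north component: -9.92 km.

-9.9 km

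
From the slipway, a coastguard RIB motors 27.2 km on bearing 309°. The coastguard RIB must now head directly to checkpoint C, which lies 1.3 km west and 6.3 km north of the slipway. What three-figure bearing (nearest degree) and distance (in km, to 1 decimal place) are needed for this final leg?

Leg 1 (309°, 27.2 km): east 27.2 sin 309° = -21.14, north 27.2 cos 309° = 17.12
Current position: (-21.14, 17.12). Target: (-1.3, 6.3). Remaining: Δeast = 19.84, Δnorth = -10.82.
Bearing = atan2(19.84, -10.82) mod 360° = 118.60°; distance = √((19.84)² + (-10.82)²) = 22.596 km.

119°, 22.6 km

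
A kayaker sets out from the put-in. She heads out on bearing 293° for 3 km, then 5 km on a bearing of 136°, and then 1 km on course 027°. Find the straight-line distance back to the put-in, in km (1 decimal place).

Leg 1 (293°, 3 km): east 3 sin 293° = -2.76, north 3 cos 293° = 1.17
Leg 2 (136°, 5 km): east 5 sin 136° = 3.47, north 5 cos 136° = -3.60
Leg 3 (027°, 1 km): east 1 sin 27° = 0.45, north 1 cos 27° = 0.89
Net: 1.17 east, -1.53 north. Distance = √((1.17)² + (-1.53)²) = 1.926 km.

1.9 km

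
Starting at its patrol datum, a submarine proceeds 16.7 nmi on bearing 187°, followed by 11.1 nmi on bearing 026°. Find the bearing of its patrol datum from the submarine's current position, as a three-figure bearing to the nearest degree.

337°

Leg 1 (187°, 16.7 nmi): east 16.7 sin 187° = -2.04, north 16.7 cos 187° = -16.58
Leg 2 (026°, 11.1 nmi): east 11.1 sin 26° = 4.87, north 11.1 cos 26° = 9.98
Net displacement: 2.83 east, -6.60 north. Direction back to start is (-2.83, 6.60): bearing = atan2(-2.83, 6.60) mod 360° = 336.78° ≈ 337°.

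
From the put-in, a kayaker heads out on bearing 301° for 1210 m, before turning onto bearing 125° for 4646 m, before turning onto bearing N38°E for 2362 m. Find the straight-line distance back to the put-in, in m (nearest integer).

Leg 1 (301°, 1210 m): east 1210 sin 301° = -1037.17, north 1210 cos 301° = 623.20
Leg 2 (125°, 4646 m): east 4646 sin 125° = 3805.78, north 4646 cos 125° = -2664.84
Leg 3 (N38°E, 2362 m): east 2362 sin 38° = 1454.19, north 2362 cos 38° = 1861.28
Net: 4222.80 east, -180.36 north. Distance = √((4222.80)² + (-180.36)²) = 4226.650 m.

4227 m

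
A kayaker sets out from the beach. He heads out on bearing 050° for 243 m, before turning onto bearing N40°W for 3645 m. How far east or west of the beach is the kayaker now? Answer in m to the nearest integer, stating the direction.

Leg 1 (050°, 243 m): east 243 sin 50° = 186.15, north 243 cos 50° = 156.20
Leg 2 (N40°W, 3645 m): east 3645 sin 320° = -2342.96, north 3645 cos 320° = 2792.23
Net east component: -2156.81 m.

2157 m west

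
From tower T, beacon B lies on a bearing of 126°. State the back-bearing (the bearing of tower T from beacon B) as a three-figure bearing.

306°

Back-bearing = 126° + 180° = 306°.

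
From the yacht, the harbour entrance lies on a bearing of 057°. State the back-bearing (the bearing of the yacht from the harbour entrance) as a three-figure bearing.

237°

Back-bearing = 057° + 180° = 237°.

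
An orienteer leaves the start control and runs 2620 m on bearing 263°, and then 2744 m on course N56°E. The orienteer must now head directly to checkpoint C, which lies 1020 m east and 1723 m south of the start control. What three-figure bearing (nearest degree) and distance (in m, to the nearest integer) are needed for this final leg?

Leg 1 (263°, 2620 m): east 2620 sin 263° = -2600.47, north 2620 cos 263° = -319.30
Leg 2 (N56°E, 2744 m): east 2744 sin 56° = 2274.88, north 2744 cos 56° = 1534.43
Current position: (-325.59, 1215.13). Target: (1020, -1723). Remaining: Δeast = 1345.59, Δnorth = -2938.13.
Bearing = atan2(1345.59, -2938.13) mod 360° = 155.39°; distance = √((1345.59)² + (-2938.13)²) = 3231.596 m.

155°, 3232 m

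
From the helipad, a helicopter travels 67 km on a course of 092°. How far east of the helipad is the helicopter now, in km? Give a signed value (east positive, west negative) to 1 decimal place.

Leg 1 (092°, 67 km): east 67 sin 92° = 66.96, north 67 cos 92° = -2.34
Net east component: 66.96 km.

67.0 km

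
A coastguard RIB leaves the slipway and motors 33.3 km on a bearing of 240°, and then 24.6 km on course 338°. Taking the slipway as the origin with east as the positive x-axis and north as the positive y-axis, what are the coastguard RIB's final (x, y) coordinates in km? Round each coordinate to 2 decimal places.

(-38.05, 6.16)

Leg 1 (240°, 33.3 km): east 33.3 sin 240° = -28.84, north 33.3 cos 240° = -16.65
Leg 2 (338°, 24.6 km): east 24.6 sin 338° = -9.22, north 24.6 cos 338° = 22.81
Summing: -38.05 km east, 6.16 km north → (-38.05, 6.16).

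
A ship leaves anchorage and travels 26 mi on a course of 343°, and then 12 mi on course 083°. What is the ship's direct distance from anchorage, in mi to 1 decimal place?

26.7 mi

Leg 1 (343°, 26 mi): east 26 sin 343° = -7.60, north 26 cos 343° = 24.86
Leg 2 (083°, 12 mi): east 12 sin 83° = 11.91, north 12 cos 83° = 1.46
Net: 4.31 east, 26.33 north. Distance = √((4.31)² + (26.33)²) = 26.677 mi.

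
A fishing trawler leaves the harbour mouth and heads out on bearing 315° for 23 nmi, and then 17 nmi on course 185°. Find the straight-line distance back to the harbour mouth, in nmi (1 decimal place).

Leg 1 (315°, 23 nmi): east 23 sin 315° = -16.26, north 23 cos 315° = 16.26
Leg 2 (185°, 17 nmi): east 17 sin 185° = -1.48, north 17 cos 185° = -16.94
Net: -17.75 east, -0.67 north. Distance = √((-17.75)² + (-0.67)²) = 17.758 nmi.

17.8 nmi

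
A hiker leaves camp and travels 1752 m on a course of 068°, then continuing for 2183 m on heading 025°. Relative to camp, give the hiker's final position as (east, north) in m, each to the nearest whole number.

(2547, 2635)

Leg 1 (068°, 1752 m): east 1752 sin 68° = 1624.43, north 1752 cos 68° = 656.31
Leg 2 (025°, 2183 m): east 2183 sin 25° = 922.58, north 2183 cos 25° = 1978.47
Summing: 2547.00 m east, 2634.78 m north → (2547, 2635).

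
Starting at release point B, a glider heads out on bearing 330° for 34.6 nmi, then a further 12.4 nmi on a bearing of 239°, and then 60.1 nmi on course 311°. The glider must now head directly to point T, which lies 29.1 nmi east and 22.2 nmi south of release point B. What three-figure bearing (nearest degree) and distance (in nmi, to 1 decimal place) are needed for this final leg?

Leg 1 (330°, 34.6 nmi): east 34.6 sin 330° = -17.30, north 34.6 cos 330° = 29.96
Leg 2 (239°, 12.4 nmi): east 12.4 sin 239° = -10.63, north 12.4 cos 239° = -6.39
Leg 3 (311°, 60.1 nmi): east 60.1 sin 311° = -45.36, north 60.1 cos 311° = 39.43
Current position: (-73.29, 63.01). Target: (29.1, -22.2). Remaining: Δeast = 102.39, Δnorth = -85.21.
Bearing = atan2(102.39, -85.21) mod 360° = 129.77°; distance = √((102.39)² + (-85.21)²) = 133.204 nmi.

130°, 133.2 nmi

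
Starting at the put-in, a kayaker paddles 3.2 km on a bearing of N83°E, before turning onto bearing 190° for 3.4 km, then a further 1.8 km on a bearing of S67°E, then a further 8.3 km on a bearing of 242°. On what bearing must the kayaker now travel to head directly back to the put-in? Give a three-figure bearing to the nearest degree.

Leg 1 (N83°E, 3.2 km): east 3.2 sin 83° = 3.18, north 3.2 cos 83° = 0.39
Leg 2 (190°, 3.4 km): east 3.4 sin 190° = -0.59, north 3.4 cos 190° = -3.35
Leg 3 (S67°E, 1.8 km): east 1.8 sin 113° = 1.66, north 1.8 cos 113° = -0.70
Leg 4 (242°, 8.3 km): east 8.3 sin 242° = -7.33, north 8.3 cos 242° = -3.90
Net displacement: -3.09 east, -7.56 north. Direction back to start is (3.09, 7.56): bearing = atan2(3.09, 7.56) mod 360° = 22.21° ≈ 022°.

022°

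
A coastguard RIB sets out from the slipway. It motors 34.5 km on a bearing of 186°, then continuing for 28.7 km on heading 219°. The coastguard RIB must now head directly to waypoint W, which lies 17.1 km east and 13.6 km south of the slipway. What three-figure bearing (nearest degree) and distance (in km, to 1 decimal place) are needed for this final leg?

042°, 57.9 km

Leg 1 (186°, 34.5 km): east 34.5 sin 186° = -3.61, north 34.5 cos 186° = -34.31
Leg 2 (219°, 28.7 km): east 28.7 sin 219° = -18.06, north 28.7 cos 219° = -22.30
Current position: (-21.67, -56.62). Target: (17.1, -13.6). Remaining: Δeast = 38.77, Δnorth = 43.02.
Bearing = atan2(38.77, 43.02) mod 360° = 42.03°; distance = √((38.77)² + (43.02)²) = 57.907 km.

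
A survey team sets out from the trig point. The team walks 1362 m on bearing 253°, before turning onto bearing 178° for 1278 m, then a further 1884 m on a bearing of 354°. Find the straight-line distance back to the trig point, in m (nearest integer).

1468 m

Leg 1 (253°, 1362 m): east 1362 sin 253° = -1302.49, north 1362 cos 253° = -398.21
Leg 2 (178°, 1278 m): east 1278 sin 178° = 44.60, north 1278 cos 178° = -1277.22
Leg 3 (354°, 1884 m): east 1884 sin 354° = -196.93, north 1884 cos 354° = 1873.68
Net: -1454.82 east, 198.25 north. Distance = √((-1454.82)² + (198.25)²) = 1468.263 m.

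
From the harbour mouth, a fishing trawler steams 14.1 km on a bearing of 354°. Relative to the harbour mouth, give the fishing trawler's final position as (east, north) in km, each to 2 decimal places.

Leg 1 (354°, 14.1 km): east 14.1 sin 354° = -1.47, north 14.1 cos 354° = 14.02
Summing: -1.47 km east, 14.02 km north → (-1.47, 14.02).

(-1.47, 14.02)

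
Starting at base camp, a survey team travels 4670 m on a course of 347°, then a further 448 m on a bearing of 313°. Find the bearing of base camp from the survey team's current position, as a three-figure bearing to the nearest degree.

Leg 1 (347°, 4670 m): east 4670 sin 347° = -1050.52, north 4670 cos 347° = 4550.31
Leg 2 (313°, 448 m): east 448 sin 313° = -327.65, north 448 cos 313° = 305.54
Net displacement: -1378.17 east, 4855.84 north. Direction back to start is (1378.17, -4855.84): bearing = atan2(1378.17, -4855.84) mod 360° = 164.16° ≈ 164°.

164°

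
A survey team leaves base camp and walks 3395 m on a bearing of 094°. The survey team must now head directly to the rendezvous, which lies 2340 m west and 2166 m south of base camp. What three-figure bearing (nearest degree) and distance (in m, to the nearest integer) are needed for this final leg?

Leg 1 (094°, 3395 m): east 3395 sin 94° = 3386.73, north 3395 cos 94° = -236.82
Current position: (3386.73, -236.82). Target: (-2340, -2166). Remaining: Δeast = -5726.73, Δnorth = -1929.18.
Bearing = atan2(-5726.73, -1929.18) mod 360° = 251.38°; distance = √((-5726.73)² + (-1929.18)²) = 6042.943 m.

251°, 6043 m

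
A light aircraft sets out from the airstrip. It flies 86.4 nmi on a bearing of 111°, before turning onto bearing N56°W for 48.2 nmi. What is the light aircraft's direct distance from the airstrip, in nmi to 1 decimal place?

Leg 1 (111°, 86.4 nmi): east 86.4 sin 111° = 80.66, north 86.4 cos 111° = -30.96
Leg 2 (N56°W, 48.2 nmi): east 48.2 sin 304° = -39.96, north 48.2 cos 304° = 26.95
Net: 40.70 east, -4.01 north. Distance = √((40.70)² + (-4.01)²) = 40.899 nmi.

40.9 nmi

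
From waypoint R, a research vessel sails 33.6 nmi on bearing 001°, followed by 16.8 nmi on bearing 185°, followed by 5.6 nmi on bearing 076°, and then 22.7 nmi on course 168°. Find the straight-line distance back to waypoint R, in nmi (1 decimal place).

10.1 nmi

Leg 1 (001°, 33.6 nmi): east 33.6 sin 1° = 0.59, north 33.6 cos 1° = 33.59
Leg 2 (185°, 16.8 nmi): east 16.8 sin 185° = -1.46, north 16.8 cos 185° = -16.74
Leg 3 (076°, 5.6 nmi): east 5.6 sin 76° = 5.43, north 5.6 cos 76° = 1.35
Leg 4 (168°, 22.7 nmi): east 22.7 sin 168° = 4.72, north 22.7 cos 168° = -22.20
Net: 9.28 east, -3.99 north. Distance = √((9.28)² + (-3.99)²) = 10.097 nmi.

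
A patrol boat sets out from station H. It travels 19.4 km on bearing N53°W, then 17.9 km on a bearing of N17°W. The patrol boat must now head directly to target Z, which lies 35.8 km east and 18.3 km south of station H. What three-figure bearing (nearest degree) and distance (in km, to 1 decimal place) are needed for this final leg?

130°, 73.6 km

Leg 1 (N53°W, 19.4 km): east 19.4 sin 307° = -15.49, north 19.4 cos 307° = 11.68
Leg 2 (N17°W, 17.9 km): east 17.9 sin 343° = -5.23, north 17.9 cos 343° = 17.12
Current position: (-20.73, 28.79). Target: (35.8, -18.3). Remaining: Δeast = 56.53, Δnorth = -47.09.
Bearing = atan2(56.53, -47.09) mod 360° = 129.80°; distance = √((56.53)² + (-47.09)²) = 73.573 km.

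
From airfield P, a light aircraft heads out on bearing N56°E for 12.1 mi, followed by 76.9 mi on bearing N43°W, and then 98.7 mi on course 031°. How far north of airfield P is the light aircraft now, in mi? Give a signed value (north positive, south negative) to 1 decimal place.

147.6 mi

Leg 1 (N56°E, 12.1 mi): east 12.1 sin 56° = 10.03, north 12.1 cos 56° = 6.77
Leg 2 (N43°W, 76.9 mi): east 76.9 sin 317° = -52.45, north 76.9 cos 317° = 56.24
Leg 3 (031°, 98.7 mi): east 98.7 sin 31° = 50.83, north 98.7 cos 31° = 84.60
Net north component: 147.61 mi.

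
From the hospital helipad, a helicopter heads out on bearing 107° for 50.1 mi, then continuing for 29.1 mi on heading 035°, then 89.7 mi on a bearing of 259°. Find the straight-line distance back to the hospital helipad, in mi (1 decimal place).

Leg 1 (107°, 50.1 mi): east 50.1 sin 107° = 47.91, north 50.1 cos 107° = -14.65
Leg 2 (035°, 29.1 mi): east 29.1 sin 35° = 16.69, north 29.1 cos 35° = 23.84
Leg 3 (259°, 89.7 mi): east 89.7 sin 259° = -88.05, north 89.7 cos 259° = -17.12
Net: -23.45 east, -7.93 north. Distance = √((-23.45)² + (-7.93)²) = 24.753 mi.

24.8 mi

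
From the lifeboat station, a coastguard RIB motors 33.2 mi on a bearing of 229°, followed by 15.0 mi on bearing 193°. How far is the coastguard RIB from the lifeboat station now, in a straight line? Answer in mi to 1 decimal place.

46.2 mi

Leg 1 (229°, 33.2 mi): east 33.2 sin 229° = -25.06, north 33.2 cos 229° = -21.78
Leg 2 (193°, 15.0 mi): east 15.0 sin 193° = -3.37, north 15.0 cos 193° = -14.62
Net: -28.43 east, -36.40 north. Distance = √((-28.43)² + (-36.40)²) = 46.185 mi.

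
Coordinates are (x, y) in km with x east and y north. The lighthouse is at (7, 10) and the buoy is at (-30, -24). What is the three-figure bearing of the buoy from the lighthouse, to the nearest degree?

227°

Δeast = -30 − 7 = -37.00; Δnorth = -24 − 10 = -34.00.
Bearing = atan2(Δeast, Δnorth) mod 360° = 227.42° ≈ 227°.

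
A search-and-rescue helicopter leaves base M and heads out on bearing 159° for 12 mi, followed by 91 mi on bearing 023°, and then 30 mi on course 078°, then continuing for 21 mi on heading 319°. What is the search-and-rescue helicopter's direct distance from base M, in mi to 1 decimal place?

Leg 1 (159°, 12 mi): east 12 sin 159° = 4.30, north 12 cos 159° = -11.20
Leg 2 (023°, 91 mi): east 91 sin 23° = 35.56, north 91 cos 23° = 83.77
Leg 3 (078°, 30 mi): east 30 sin 78° = 29.34, north 30 cos 78° = 6.24
Leg 4 (319°, 21 mi): east 21 sin 319° = -13.78, north 21 cos 319° = 15.85
Net: 55.42 east, 94.65 north. Distance = √((55.42)² + (94.65)²) = 109.683 mi.

109.7 mi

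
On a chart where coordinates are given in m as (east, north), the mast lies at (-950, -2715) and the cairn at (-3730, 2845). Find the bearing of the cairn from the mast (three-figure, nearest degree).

Δeast = -3730 − -950 = -2780.00; Δnorth = 2845 − -2715 = 5560.00.
Bearing = atan2(Δeast, Δnorth) mod 360° = 333.43° ≈ 333°.

333°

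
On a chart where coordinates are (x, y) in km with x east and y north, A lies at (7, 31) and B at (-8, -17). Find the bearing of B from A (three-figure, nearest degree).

Δeast = -8 − 7 = -15.00; Δnorth = -17 − 31 = -48.00.
Bearing = atan2(Δeast, Δnorth) mod 360° = 197.35° ≈ 197°.

197°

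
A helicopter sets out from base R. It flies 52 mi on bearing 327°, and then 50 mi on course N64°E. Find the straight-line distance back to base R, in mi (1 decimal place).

67.6 mi

Leg 1 (327°, 52 mi): east 52 sin 327° = -28.32, north 52 cos 327° = 43.61
Leg 2 (N64°E, 50 mi): east 50 sin 64° = 44.94, north 50 cos 64° = 21.92
Net: 16.62 east, 65.53 north. Distance = √((16.62)² + (65.53)²) = 67.604 mi.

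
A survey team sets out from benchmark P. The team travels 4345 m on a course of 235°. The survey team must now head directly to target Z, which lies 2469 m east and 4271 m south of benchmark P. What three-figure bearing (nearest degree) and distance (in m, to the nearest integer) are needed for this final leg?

Leg 1 (235°, 4345 m): east 4345 sin 235° = -3559.22, north 4345 cos 235° = -2492.19
Current position: (-3559.22, -2492.19). Target: (2469, -4271). Remaining: Δeast = 6028.22, Δnorth = -1778.81.
Bearing = atan2(6028.22, -1778.81) mod 360° = 106.44°; distance = √((6028.22)² + (-1778.81)²) = 6285.185 m.

106°, 6285 m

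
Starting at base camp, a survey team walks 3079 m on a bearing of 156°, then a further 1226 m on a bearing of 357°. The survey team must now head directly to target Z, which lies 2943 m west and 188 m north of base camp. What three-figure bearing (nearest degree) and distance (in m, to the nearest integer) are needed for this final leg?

293°, 4497 m

Leg 1 (156°, 3079 m): east 3079 sin 156° = 1252.34, north 3079 cos 156° = -2812.81
Leg 2 (357°, 1226 m): east 1226 sin 357° = -64.16, north 1226 cos 357° = 1224.32
Current position: (1188.18, -1588.49). Target: (-2943, 188). Remaining: Δeast = -4131.18, Δnorth = 1776.49.
Bearing = atan2(-4131.18, 1776.49) mod 360° = 293.27°; distance = √((-4131.18)² + (1776.49)²) = 4496.948 m.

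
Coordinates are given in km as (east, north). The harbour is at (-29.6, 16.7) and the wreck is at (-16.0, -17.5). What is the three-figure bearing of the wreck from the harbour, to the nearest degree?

Δeast = -16.0 − -29.6 = 13.60; Δnorth = -17.5 − 16.7 = -34.20.
Bearing = atan2(Δeast, Δnorth) mod 360° = 158.31° ≈ 158°.

158°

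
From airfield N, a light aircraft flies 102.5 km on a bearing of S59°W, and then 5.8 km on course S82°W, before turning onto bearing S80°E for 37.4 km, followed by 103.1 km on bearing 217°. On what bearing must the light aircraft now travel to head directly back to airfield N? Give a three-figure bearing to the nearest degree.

Leg 1 (S59°W, 102.5 km): east 102.5 sin 239° = -87.86, north 102.5 cos 239° = -52.79
Leg 2 (S82°W, 5.8 km): east 5.8 sin 262° = -5.74, north 5.8 cos 262° = -0.81
Leg 3 (S80°E, 37.4 km): east 37.4 sin 100° = 36.83, north 37.4 cos 100° = -6.49
Leg 4 (217°, 103.1 km): east 103.1 sin 217° = -62.05, north 103.1 cos 217° = -82.34
Net displacement: -118.82 east, -142.43 north. Direction back to start is (118.82, 142.43): bearing = atan2(118.82, 142.43) mod 360° = 39.84° ≈ 040°.

040°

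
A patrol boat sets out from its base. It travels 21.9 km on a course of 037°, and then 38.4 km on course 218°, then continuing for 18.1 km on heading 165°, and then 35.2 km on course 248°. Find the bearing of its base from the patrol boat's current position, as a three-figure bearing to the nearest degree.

041°

Leg 1 (037°, 21.9 km): east 21.9 sin 37° = 13.18, north 21.9 cos 37° = 17.49
Leg 2 (218°, 38.4 km): east 38.4 sin 218° = -23.64, north 38.4 cos 218° = -30.26
Leg 3 (165°, 18.1 km): east 18.1 sin 165° = 4.68, north 18.1 cos 165° = -17.48
Leg 4 (248°, 35.2 km): east 35.2 sin 248° = -32.64, north 35.2 cos 248° = -13.19
Net displacement: -38.41 east, -43.44 north. Direction back to start is (38.41, 43.44): bearing = atan2(38.41, 43.44) mod 360° = 41.49° ≈ 041°.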